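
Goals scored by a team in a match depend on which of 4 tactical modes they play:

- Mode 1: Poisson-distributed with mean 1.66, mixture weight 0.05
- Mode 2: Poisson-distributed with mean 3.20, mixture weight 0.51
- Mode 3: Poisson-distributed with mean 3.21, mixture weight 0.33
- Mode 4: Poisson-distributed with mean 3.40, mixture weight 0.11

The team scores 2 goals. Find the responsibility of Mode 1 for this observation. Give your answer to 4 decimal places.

By Bayes' theorem, P(k | x) = w_k f_k(x) / Σ_j w_j f_j(x).
Evaluate each component's likelihood at the observed value:
  f_1 = e^(−1.66)·1.66^2/2! = 0.261973
  f_2 = e^(−3.20)·3.20^2/2! = 0.208702
  f_3 = e^(−3.21)·3.21^2/2! = 0.207919
  f_4 = e^(−3.40)·3.40^2/2! = 0.192898
Unnormalised posteriors:
  w_1·f_1 = 0.05 × 0.261973 = 0.0130987
  w_2·f_2 = 0.51 × 0.208702 = 0.106438
  w_3·f_3 = 0.33 × 0.207919 = 0.0686134
  w_4·f_4 = 0.11 × 0.192898 = 0.0212187
Denominator: 0.0130987 + 0.106438 + 0.0686134 + 0.0212187 = 0.209369
Responsibility of Mode 1: 0.0130987 / 0.209369 ≈ 0.0626

0.0626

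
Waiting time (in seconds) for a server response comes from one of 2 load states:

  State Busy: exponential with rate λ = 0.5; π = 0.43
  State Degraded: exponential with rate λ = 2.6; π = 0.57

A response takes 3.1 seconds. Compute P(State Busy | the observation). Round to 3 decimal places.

P(component k | x) = P(Z=k)·f_k(x) / marginal(x), where marginal(x) = Σ_j P(Z=j)·f_j(x).
Exponential densities:
  L_Busy = 0.106124
  L_Degraded = 0.00082141
Unnormalised posteriors:
  P(Z=Busy)·L_Busy = 0.43 × 0.106124 = 0.0456333
  P(Z=Degraded)·L_Degraded = 0.57 × 0.00082141 = 0.000468204
Denominator: 0.0456333 + 0.000468204 = 0.0461015
Responsibility of State Busy: 0.0456333 / 0.0461015 ≈ 0.990

0.990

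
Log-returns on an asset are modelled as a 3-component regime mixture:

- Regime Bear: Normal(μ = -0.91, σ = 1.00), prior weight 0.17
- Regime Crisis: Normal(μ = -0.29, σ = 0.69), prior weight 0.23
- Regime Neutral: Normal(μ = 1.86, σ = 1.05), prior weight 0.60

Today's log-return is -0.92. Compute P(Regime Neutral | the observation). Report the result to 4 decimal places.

By Bayes' theorem, P(k | x) = π_k f_k(x) / Σ_j π_j f_j(x).
Evaluate each component's likelihood at the observed value:
  p_Bear = 0.398922
  p_Crisis = 0.381098
  p_Neutral = 0.0114168
Unnormalised posteriors:
  π_Bear·p_Bear = 0.17 × 0.398922 = 0.0678168
  π_Crisis·p_Crisis = 0.23 × 0.381098 = 0.0876525
  π_Neutral·p_Neutral = 0.60 × 0.0114168 = 0.00685006
Evidence: 0.0678168 + 0.0876525 + 0.00685006 = 0.162319
P(Regime Neutral | -0.92) = 0.00685006 / 0.162319 ≈ 0.0422

0.0422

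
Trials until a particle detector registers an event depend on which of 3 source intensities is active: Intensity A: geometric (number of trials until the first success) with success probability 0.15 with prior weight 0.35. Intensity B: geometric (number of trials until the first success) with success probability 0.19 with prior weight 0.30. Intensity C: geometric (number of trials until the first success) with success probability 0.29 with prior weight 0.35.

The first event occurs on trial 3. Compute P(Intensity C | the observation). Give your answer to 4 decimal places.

0.4045

By Bayes' theorem, P(k | x) = w_k f_k(x) / Σ_j w_j f_j(x).
Geometric probabilities:
  p_A = 0.108375
  p_B = 0.124659
  p_C = 0.146189
Prior × likelihood for each component:
  w_A·p_A = 0.35 × 0.108375 = 0.0379312
  w_B·p_B = 0.30 × 0.124659 = 0.0373977
  w_C·p_C = 0.35 × 0.146189 = 0.0511661
Normaliser: 0.0379312 + 0.0373977 + 0.0511661 = 0.126495
Responsibility of Intensity C: 0.0511661 / 0.126495 ≈ 0.4045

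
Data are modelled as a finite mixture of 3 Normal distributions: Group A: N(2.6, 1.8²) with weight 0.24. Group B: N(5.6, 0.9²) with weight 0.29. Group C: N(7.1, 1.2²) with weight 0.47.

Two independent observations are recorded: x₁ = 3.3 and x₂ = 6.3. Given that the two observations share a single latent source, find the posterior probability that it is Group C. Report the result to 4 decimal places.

0.0862

By Bayes' theorem, P(k | x) = P(Z=k) f_k(x) / Σ_j P(Z=j) f_j(x).
Since both observations come from the same component, the likelihood for component k is f_k(x₁)·f_k(x₂).
  p_A = [0.205493] × [0.0267993] = 0.00550707
  p_B = [0.0169242] × [0.327572] = 0.0055439
  p_C = [0.00220915] × [0.266207] = 0.00058809
Weight by the priors:
  P(Z=A)·p_A = 0.24 × 0.00550707 = 0.0013217
  P(Z=B)·p_B = 0.29 × 0.0055439 = 0.00160773
  P(Z=C)·p_C = 0.47 × 0.00058809 = 0.000276402
Denominator: 0.0013217 + 0.00160773 + 0.000276402 = 0.00320583
P(Group C | x₁,x₂) ≈ 0.0862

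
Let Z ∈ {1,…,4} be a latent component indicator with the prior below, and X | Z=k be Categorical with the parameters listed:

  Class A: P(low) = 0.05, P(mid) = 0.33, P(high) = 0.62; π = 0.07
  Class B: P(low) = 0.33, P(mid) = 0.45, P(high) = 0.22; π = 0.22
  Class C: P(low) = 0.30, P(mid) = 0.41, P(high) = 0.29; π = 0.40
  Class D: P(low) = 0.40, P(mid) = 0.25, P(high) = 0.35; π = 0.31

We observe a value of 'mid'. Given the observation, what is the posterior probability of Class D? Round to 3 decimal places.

0.213

Apply Bayes' rule: the posterior for each component is proportional to its prior times its likelihood at x.
Evaluate each component's likelihood at the observed value:
  L_A = 0.33
  L_B = 0.45
  L_C = 0.41
  L_D = 0.25
Prior × likelihood for each component:
  P(Z=A)·L_A = 0.07 × 0.33 = 0.0231
  P(Z=B)·L_B = 0.22 × 0.45 = 0.099
  P(Z=C)·L_C = 0.40 × 0.41 = 0.164
  P(Z=D)·L_D = 0.31 × 0.25 = 0.0775
Normaliser: 0.0231 + 0.099 + 0.164 + 0.0775 = 0.3636
P(Class D | the observation) = 0.0775 / 0.3636 ≈ 0.213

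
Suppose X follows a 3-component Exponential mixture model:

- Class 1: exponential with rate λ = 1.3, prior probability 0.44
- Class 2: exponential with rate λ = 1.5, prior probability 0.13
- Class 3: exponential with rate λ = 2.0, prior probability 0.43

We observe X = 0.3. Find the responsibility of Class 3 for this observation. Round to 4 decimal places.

0.4799

P(component k | x) = P(Z=k)·f_k(x) / marginal(x), where marginal(x) = Σ_j P(Z=j)·f_j(x).
Evaluate each component's likelihood at the observed value:
  f_1 = 0.880174
  f_2 = 0.956442
  f_3 = 1.09762
Multiply by the mixture weights:
  P(Z=1)·f_1 = 0.44 × 0.880174 = 0.387277
  P(Z=2)·f_2 = 0.13 × 0.956442 = 0.124337
  P(Z=3)·f_3 = 0.43 × 1.09762 = 0.471978
Evidence: 0.387277 + 0.124337 + 0.471978 = 0.983592
P(Class 3 | the observation) = 0.471978 / 0.983592 ≈ 0.4799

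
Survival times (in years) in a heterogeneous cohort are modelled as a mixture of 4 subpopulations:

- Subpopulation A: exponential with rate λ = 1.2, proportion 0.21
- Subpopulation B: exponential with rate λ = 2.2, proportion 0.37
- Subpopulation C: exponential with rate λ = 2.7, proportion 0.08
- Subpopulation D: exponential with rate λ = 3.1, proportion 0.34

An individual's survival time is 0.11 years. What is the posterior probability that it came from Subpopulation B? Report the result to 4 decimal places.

0.3611

Posterior ∝ prior × likelihood, so P(k | x) ∝ π_k f_k(x); normalise over all components.
Exponential densities:
  p_A = 1.05161
  p_B = 1.72712
  p_C = 2.00622
  p_D = 2.20428
Prior × likelihood for each component:
  π_A·p_A = 0.21 × 1.05161 = 0.220838
  π_B·p_B = 0.37 × 1.72712 = 0.639036
  π_C·p_C = 0.08 × 2.00622 = 0.160498
  π_D·p_D = 0.34 × 2.20428 = 0.749456
Denominator: 0.220838 + 0.639036 + 0.160498 + 0.749456 = 1.76983
P(Subpopulation B | data) = 0.639036 / 1.76983 ≈ 0.3611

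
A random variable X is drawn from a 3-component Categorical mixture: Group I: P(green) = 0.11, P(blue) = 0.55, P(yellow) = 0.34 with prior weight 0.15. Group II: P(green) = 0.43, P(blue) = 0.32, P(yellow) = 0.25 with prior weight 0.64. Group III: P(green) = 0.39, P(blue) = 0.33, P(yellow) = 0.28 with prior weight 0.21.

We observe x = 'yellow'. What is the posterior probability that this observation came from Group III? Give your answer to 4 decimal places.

0.2179

The responsibility of component k is π_k f_k(x) divided by Σ_j π_j f_j(x).
Categorical probabilities:
  p_I = P(yellow | comp) = 0.34
  p_II = P(yellow | comp) = 0.25
  p_III = P(yellow | comp) = 0.28
Unnormalised posteriors:
  π_I·p_I = 0.15 × 0.34 = 0.051
  π_II·p_II = 0.64 × 0.25 = 0.16
  π_III·p_III = 0.21 × 0.28 = 0.0588
Normaliser: 0.051 + 0.16 + 0.0588 = 0.2698
P(Group III | the observation) = 0.0588 / 0.2698 ≈ 0.2179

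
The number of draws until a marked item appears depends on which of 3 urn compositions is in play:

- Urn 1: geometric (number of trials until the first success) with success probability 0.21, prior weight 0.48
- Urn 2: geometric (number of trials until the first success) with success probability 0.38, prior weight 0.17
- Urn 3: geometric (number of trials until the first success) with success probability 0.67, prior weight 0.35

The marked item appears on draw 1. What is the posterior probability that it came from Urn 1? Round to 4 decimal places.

The responsibility of component k is π_k f_k(x) divided by Σ_j π_j f_j(x).
Geometric probabilities:
  p_1 = 0.21·(1−0.21)^0 = 0.21·1 = 0.21
  p_2 = 0.38·(1−0.38)^0 = 0.38·1 = 0.38
  p_3 = 0.67·(1−0.67)^0 = 0.67·1 = 0.67
Weight by the priors:
  π_1·p_1 = 0.48 × 0.21 = 0.1008
  π_2·p_2 = 0.17 × 0.38 = 0.0646
  π_3·p_3 = 0.35 × 0.67 = 0.2345
Evidence: 0.1008 + 0.0646 + 0.2345 = 0.3999
P(Urn 1 | data) ≈ 0.2521

0.2521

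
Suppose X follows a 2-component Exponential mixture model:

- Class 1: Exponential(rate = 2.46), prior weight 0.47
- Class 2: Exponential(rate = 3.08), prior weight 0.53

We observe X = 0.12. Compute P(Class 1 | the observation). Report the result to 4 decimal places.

Posterior ∝ prior × likelihood, so P(k | x) ∝ P(Z=k) f_k(x); normalise over all components.
Exponential densities:
  p_1 = 1.83118
  p_2 = 2.12831
Multiply by the mixture weights:
  P(Z=1)·p_1 = 0.47 × 1.83118 = 0.860655
  P(Z=2)·p_2 = 0.53 × 2.12831 = 1.12801
Normaliser: 0.860655 + 1.12801 = 1.98866
P(Class 1 | data) ≈ 0.4328

0.4328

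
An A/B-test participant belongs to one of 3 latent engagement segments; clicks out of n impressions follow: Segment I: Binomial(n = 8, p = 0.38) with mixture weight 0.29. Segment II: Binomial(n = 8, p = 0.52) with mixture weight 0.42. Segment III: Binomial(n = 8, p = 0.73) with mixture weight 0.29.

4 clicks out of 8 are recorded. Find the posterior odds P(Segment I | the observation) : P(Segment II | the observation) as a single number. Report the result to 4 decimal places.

0.5481

Only the two components matter; the odds are (w_i f_i(x)) / (w_j f_j(x)).
Component likelihoods at x = 4 clicks out of 8:
  L_I = C(8,4)·0.38^4·0.62^4 = 70·0.0208514·0.147763 = 0.215675
  L_II = C(8,4)·0.52^4·0.48^4 = 70·0.0731162·0.0530842 = 0.271692
  L_III = C(8,4)·0.73^4·0.27^4 = 70·0.283982·0.00531441 = 0.105644
0.0625457 / 0.114111 ≈ 0.5481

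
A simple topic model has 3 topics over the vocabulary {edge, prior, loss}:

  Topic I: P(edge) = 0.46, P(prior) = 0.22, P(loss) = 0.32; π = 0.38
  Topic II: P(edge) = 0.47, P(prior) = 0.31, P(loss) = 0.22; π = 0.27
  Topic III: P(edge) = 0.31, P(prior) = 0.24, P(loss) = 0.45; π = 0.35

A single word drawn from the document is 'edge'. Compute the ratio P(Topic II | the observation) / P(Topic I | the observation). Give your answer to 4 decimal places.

Since P(k|x) ∝ π_k f_k(x), the posterior odds are π_i f_i(x) / (π_j f_j(x)).
Component likelihoods at x = 'edge':
  p_I = 0.46
  p_II = 0.47
  p_III = 0.31
0.1269 / 0.1748 ≈ 0.7260

0.7260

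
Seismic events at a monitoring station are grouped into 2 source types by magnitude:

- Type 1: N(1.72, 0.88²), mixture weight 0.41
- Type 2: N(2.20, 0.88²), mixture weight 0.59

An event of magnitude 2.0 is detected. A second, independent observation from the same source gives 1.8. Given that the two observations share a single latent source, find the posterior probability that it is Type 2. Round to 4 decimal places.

0.5719

By Bayes' theorem, P(k | x) = P(Z=k) f_k(x) / Σ_j P(Z=j) f_j(x).
Since both observations come from the same component, the likelihood for component k is f_k(x₁)·f_k(x₂).
  p_1 = [0.430966] × [0.451474] = 0.19457
  p_2 = [0.441785] × [0.408848] = 0.180623
Multiply by the mixture weights:
  P(Z=1)·p_1 = 0.41 × 0.19457 = 0.0797738
  P(Z=2)·p_2 = 0.59 × 0.180623 = 0.106568
Denominator: 0.0797738 + 0.106568 = 0.186341
P(Type 2 | x₁, x₂) ≈ 0.5719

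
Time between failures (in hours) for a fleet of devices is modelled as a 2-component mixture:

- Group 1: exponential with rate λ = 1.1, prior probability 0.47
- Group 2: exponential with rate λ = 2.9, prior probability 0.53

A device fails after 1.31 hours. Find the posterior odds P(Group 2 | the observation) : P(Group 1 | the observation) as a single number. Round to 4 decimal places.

Since P(k|x) ∝ w_k f_k(x), the posterior odds are w_i f_i(x) / (w_j f_j(x)).
Exponential densities:
  f_1 = 0.26036
  f_2 = 0.0649401
0.0344183 / 0.122369 ≈ 0.2813

0.2813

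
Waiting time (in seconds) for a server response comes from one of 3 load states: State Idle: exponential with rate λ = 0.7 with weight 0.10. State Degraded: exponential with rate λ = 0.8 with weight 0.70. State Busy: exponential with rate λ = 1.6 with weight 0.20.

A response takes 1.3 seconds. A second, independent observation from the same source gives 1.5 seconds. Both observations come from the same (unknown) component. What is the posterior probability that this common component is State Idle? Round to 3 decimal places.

0.114

Apply Bayes' rule: the posterior for each component is proportional to its prior times its likelihood at x.
Since both observations come from the same component, the likelihood for component k is f_k(x₁)·f_k(x₂).
  p_Idle = [0.7·e^(−0.7·1.3) = 0.7·e^(−0.9100) = 0.281767] × [0.244956] = 0.0690206
  p_Degraded = [0.8·e^(−0.8·1.3) = 0.8·e^(−1.0400) = 0.282764] × [0.240955] = 0.0681334
  p_Busy = [1.6·e^(−1.6·1.3) = 1.6·e^(−2.0800) = 0.199888] × [0.145149] = 0.0290135
Unnormalised posteriors:
  π_Idle·p_Idle = 0.10 × 0.0690206 = 0.00690206
  π_Degraded·p_Degraded = 0.70 × 0.0681334 = 0.0476934
  π_Busy·p_Busy = 0.20 × 0.0290135 = 0.00580271
Normaliser: 0.00690206 + 0.0476934 + 0.00580271 = 0.0603982
P(State Idle | x₁,x₂) = 0.00690206 / 0.0603982 ≈ 0.114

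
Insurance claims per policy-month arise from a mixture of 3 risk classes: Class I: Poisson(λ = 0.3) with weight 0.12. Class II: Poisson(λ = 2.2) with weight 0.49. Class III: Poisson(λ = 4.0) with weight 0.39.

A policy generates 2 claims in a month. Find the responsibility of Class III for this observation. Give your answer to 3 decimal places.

The responsibility of component k is P(Z=k) f_k(x) divided by Σ_j P(Z=j) f_j(x).
Poisson probabilities:
  L_I = 0.0333368
  L_II = 0.268144
  L_III = 0.146525
Weight by the priors:
  P(Z=I)·L_I = 0.12 × 0.0333368 = 0.00400042
  P(Z=II)·L_II = 0.49 × 0.268144 = 0.13139
  P(Z=III)·L_III = 0.39 × 0.146525 = 0.0571448
Marginal: 0.00400042 + 0.13139 + 0.0571448 = 0.192536
So the posterior for Class III is 0.0571448 / 0.192536 ≈ 0.297.

0.297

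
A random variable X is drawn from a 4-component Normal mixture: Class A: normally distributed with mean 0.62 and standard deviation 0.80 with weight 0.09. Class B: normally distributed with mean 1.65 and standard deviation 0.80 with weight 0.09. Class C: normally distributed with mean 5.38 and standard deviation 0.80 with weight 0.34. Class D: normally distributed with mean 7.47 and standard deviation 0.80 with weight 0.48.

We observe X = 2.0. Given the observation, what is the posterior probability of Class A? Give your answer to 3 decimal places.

0.199

P(component k | x) = π_k·f_k(x) / marginal(x), where marginal(x) = Σ_j π_j·f_j(x).
Component likelihoods at x = 2.0:
  L_A = (1/(0.80·√(2π)))·exp(−(2.0−0.62)²/(2·0.80²)) = 0.498678·exp(-1.48781) = 0.112634
  L_B = (1/(0.80·√(2π)))·exp(−(2.0−1.65)²/(2·0.80²)) = 0.498678·exp(-0.09570) = 0.453165
  L_C = (1/(0.80·√(2π)))·exp(−(2.0−5.38)²/(2·0.80²)) = 0.498678·exp(-8.92531) = 6.63141e-05
  L_D = (1/(0.80·√(2π)))·exp(−(2.0−7.47)²/(2·0.80²)) = 0.498678·exp(-23.37570) = 3.51464e-11
Unnormalised posteriors:
  π_A·L_A = 0.09 × 0.112634 = 0.0101371
  π_B·L_B = 0.09 × 0.453165 = 0.0407849
  π_C·L_C = 0.34 × 6.63141e-05 = 2.25468e-05
  π_D·L_D = 0.48 × 3.51464e-11 = 1.68703e-11
Sum: 0.0101371 + 0.0407849 + 2.25468e-05 + 1.68703e-11 = 0.0509445
Responsibility of Class A: 0.0101371 / 0.0509445 ≈ 0.199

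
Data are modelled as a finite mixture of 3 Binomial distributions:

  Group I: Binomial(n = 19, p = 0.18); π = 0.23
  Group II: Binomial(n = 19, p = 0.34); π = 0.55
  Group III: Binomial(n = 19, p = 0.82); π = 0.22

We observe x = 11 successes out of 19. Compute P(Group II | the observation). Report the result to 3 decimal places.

Posterior ∝ prior × likelihood, so P(k | x) ∝ w_k f_k(x); normalise over all components.
Component likelihoods at x = 11 successes out of 19:
  L_I = C(19,11)·0.18^11·0.82^8 = 75582·6.42684e-09·0.204414 = 9.92949e-05
  L_II = C(19,11)·0.34^11·0.66^8 = 75582·7.01888e-06·0.0360041 = 0.0191002
  L_III = C(19,11)·0.82^11·0.18^8 = 75582·0.112707·1.102e-06 = 0.00938752
Unnormalised posteriors:
  w_I·L_I = 0.23 × 9.92949e-05 = 2.28378e-05
  w_II·L_II = 0.55 × 0.0191002 = 0.0105051
  w_III·L_III = 0.22 × 0.00938752 = 0.00206525
Evidence: 2.28378e-05 + 0.0105051 + 0.00206525 = 0.0125932
Responsibility of Group II: 0.0105051 / 0.0125932 ≈ 0.834

0.834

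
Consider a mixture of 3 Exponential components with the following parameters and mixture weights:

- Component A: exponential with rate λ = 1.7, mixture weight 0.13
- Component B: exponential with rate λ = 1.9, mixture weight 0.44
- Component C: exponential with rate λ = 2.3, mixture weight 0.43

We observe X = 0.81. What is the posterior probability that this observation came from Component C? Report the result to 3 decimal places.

0.395

P(component k | x) = P(Z=k)·f_k(x) / marginal(x), where marginal(x) = Σ_j P(Z=j)·f_j(x).
Exponential densities:
  p_A = 1.7·e^(−1.7·0.81) = 1.7·e^(−1.3770) = 0.428969
  p_B = 1.9·e^(−1.9·0.81) = 1.9·e^(−1.5390) = 0.407732
  p_C = 2.3·e^(−2.3·0.81) = 2.3·e^(−1.8630) = 0.356975
Unnormalised posteriors:
  P(Z=A)·p_A = 0.13 × 0.428969 = 0.0557659
  P(Z=B)·p_B = 0.44 × 0.407732 = 0.179402
  P(Z=C)·p_C = 0.43 × 0.356975 = 0.153499
Sum: 0.0557659 + 0.179402 + 0.153499 = 0.388667
So the posterior for Component C is 0.153499 / 0.388667 ≈ 0.395.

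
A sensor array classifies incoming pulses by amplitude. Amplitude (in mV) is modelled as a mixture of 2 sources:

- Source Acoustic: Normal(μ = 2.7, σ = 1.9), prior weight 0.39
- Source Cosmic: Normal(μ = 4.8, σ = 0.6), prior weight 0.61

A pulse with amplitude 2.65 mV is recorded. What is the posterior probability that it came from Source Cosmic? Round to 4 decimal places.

0.0080

P(component k | x) = π_k·f_k(x) / marginal(x), where marginal(x) = Σ_j π_j·f_j(x).
Normal densities:
  f_Acoustic = (1/(1.9·√(2π)))·exp(−(2.65−2.7)²/(2·1.9²)) = 0.209970·exp(-0.00035) = 0.209897
  f_Cosmic = (1/(0.6·√(2π)))·exp(−(2.65−4.8)²/(2·0.6²)) = 0.664904·exp(-6.42014) = 0.00108275
Unnormalised posteriors:
  π_Acoustic·f_Acoustic = 0.39 × 0.209897 = 0.0818598
  π_Cosmic·f_Cosmic = 0.61 × 0.00108275 = 0.000660477
Marginal: 0.0818598 + 0.000660477 = 0.0825203
Responsibility of Source Cosmic: 0.000660477 / 0.0825203 ≈ 0.0080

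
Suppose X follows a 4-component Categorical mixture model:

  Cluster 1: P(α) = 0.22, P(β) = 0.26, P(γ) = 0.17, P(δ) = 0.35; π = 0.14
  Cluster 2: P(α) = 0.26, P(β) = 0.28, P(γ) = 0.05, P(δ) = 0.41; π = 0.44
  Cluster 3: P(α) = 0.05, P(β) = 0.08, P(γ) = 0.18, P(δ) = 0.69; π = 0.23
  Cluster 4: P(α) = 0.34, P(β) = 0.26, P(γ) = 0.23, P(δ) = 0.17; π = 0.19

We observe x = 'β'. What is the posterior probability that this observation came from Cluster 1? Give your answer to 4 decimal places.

0.1601

The responsibility of component k is P(Z=k) f_k(x) divided by Σ_j P(Z=j) f_j(x).
Evaluate each component's likelihood at the observed value:
  p_1 = 0.26
  p_2 = 0.28
  p_3 = 0.08
  p_4 = 0.26
Prior × likelihood for each component:
  P(Z=1)·p_1 = 0.14 × 0.26 = 0.0364
  P(Z=2)·p_2 = 0.44 × 0.28 = 0.1232
  P(Z=3)·p_3 = 0.23 × 0.08 = 0.0184
  P(Z=4)·p_4 = 0.19 × 0.26 = 0.0494
Marginal: 0.0364 + 0.1232 + 0.0184 + 0.0494 = 0.2274
Responsibility of Cluster 1: 0.0364 / 0.2274 ≈ 0.1601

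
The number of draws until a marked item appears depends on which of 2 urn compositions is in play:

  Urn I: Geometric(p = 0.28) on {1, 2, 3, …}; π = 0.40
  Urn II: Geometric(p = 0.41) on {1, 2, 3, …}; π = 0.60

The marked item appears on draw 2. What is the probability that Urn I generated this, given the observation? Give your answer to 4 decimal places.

0.3572

The responsibility of component k is π_k f_k(x) divided by Σ_j π_j f_j(x).
Component likelihoods at x = 2:
  p_I = 0.28·(1−0.28)^1 = 0.28·0.72 = 0.2016
  p_II = 0.41·(1−0.41)^1 = 0.41·0.59 = 0.2419
Weight by the priors:
  π_I·p_I = 0.40 × 0.2016 = 0.08064
  π_II·p_II = 0.60 × 0.2419 = 0.14514
Marginal: 0.08064 + 0.14514 = 0.22578
So the posterior for Urn I is 0.08064 / 0.22578 ≈ 0.3572.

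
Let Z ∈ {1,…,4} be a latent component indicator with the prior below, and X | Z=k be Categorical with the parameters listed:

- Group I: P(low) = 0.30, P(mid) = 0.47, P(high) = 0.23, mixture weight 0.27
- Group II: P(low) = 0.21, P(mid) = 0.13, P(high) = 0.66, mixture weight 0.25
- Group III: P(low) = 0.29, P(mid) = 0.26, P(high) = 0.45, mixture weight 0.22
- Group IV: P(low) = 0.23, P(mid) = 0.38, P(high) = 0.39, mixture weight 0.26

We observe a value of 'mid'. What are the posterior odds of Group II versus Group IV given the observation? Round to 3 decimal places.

0.329

Only the two components matter; the odds are (π_i f_i(x)) / (π_j f_j(x)).
Categorical probabilities:
  f_I = P(mid | comp) = 0.47
  f_II = P(mid | comp) = 0.13
  f_III = P(mid | comp) = 0.26
  f_IV = P(mid | comp) = 0.38
Odds = (0.25/0.26) × (0.13/0.38) = 0.961538 × 0.342105 ≈ 0.329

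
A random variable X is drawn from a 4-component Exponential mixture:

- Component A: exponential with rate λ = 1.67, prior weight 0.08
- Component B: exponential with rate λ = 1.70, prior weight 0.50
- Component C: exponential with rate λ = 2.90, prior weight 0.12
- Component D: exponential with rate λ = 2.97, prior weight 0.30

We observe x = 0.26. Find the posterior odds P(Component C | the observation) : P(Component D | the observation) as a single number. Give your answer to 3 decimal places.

Since P(k|x) ∝ w_k f_k(x), the posterior odds are w_i f_i(x) / (w_j f_j(x)).
Exponential densities:
  f_A = 1.0818
  f_B = 1.09267
  f_C = 1.36439
  f_D = 1.37213
Odds = (0.12/0.30) × (1.36439/1.37213) = 0.4 × 0.994365 ≈ 0.398

0.398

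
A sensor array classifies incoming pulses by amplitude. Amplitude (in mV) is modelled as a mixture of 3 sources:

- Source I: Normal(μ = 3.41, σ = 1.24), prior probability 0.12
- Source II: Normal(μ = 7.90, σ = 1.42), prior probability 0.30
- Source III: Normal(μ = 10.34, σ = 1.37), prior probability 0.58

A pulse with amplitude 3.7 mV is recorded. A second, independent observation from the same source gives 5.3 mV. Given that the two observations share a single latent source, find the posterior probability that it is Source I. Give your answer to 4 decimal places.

By Bayes' theorem, P(k | x) = w_k f_k(x) / Σ_j w_j f_j(x).
Since both observations come from the same component, the likelihood for component k is f_k(x₁)·f_k(x₂).
  f_I = [(1/(1.24·√(2π)))·exp(−(3.7−3.41)²/(2·1.24²)) = 0.321728·exp(-0.02735) = 0.313048] × [0.100698] = 0.0315232
  f_II = [(1/(1.42·√(2π)))·exp(−(3.7−7.90)²/(2·1.42²)) = 0.280945·exp(-4.37413) = 0.00353965] × [0.0525574] = 0.000186035
  f_III = [(1/(1.37·√(2π)))·exp(−(3.7−10.34)²/(2·1.37²)) = 0.291199·exp(-11.74532) = 2.30813e-06] × [0.000335244] = 7.73786e-10
Weight by the priors:
  w_I·f_I = 0.12 × 0.0315232 = 0.00378279
  w_II·f_II = 0.30 × 0.000186035 = 5.58104e-05
  w_III·f_III = 0.58 × 7.73786e-10 = 4.48796e-10
Sum: 0.00378279 + 5.58104e-05 + 4.48796e-10 = 0.0038386
P(Source I | x₁,x₂) = 0.00378279 / 0.0038386 ≈ 0.9855

0.9855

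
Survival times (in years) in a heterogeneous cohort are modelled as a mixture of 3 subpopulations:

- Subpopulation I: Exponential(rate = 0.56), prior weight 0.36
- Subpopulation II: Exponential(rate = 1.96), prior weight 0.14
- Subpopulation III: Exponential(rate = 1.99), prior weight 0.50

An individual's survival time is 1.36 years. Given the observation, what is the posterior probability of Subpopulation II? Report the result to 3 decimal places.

0.106

Apply Bayes' rule: the posterior for each component is proportional to its prior times its likelihood at x.
Evaluate each component's likelihood at the observed value:
  f_I = 0.261475
  f_II = 0.136333
  f_III = 0.132886
Weight by the priors:
  P(Z=I)·f_I = 0.36 × 0.261475 = 0.0941308
  P(Z=II)·f_II = 0.14 × 0.136333 = 0.0190866
  P(Z=III)·f_III = 0.50 × 0.132886 = 0.0664429
Marginal: 0.0941308 + 0.0190866 + 0.0664429 = 0.17966
P(Subpopulation II | data) = 0.0190866 / 0.17966 ≈ 0.106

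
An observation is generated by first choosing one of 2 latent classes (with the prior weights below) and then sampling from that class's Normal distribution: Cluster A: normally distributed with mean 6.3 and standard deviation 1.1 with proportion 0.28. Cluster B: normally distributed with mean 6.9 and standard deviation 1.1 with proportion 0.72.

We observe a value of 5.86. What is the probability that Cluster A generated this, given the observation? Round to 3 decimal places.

0.360

By Bayes' theorem, P(k | x) = P(Z=k) f_k(x) / Σ_j P(Z=j) f_j(x).
Normal densities:
  f_A = 0.334791
  f_B = 0.23196
Multiply by the mixture weights:
  P(Z=A)·f_A = 0.28 × 0.334791 = 0.0937415
  P(Z=B)·f_B = 0.72 × 0.23196 = 0.167011
Sum: 0.0937415 + 0.167011 = 0.260753
So the posterior for Cluster A is 0.0937415 / 0.260753 ≈ 0.360.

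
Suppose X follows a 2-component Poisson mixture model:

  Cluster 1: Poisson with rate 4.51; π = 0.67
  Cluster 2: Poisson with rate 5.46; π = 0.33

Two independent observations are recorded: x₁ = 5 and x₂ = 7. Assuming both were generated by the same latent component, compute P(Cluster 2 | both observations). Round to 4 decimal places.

0.4220

The responsibility of component k is w_k f_k(x) divided by Σ_j w_j f_j(x).
Since both observations come from the same component, the likelihood for component k is f_k(x₁)·f_k(x₂).
  p_1 = [e^(−4.51)·4.51^5/5! = 0.171015] × [0.0828204] = 0.0141635
  p_2 = [e^(−5.46)·5.46^5/5! = 0.172002] × [0.122087] = 0.0209993
Unnormalised posteriors:
  w_1·p_1 = 0.67 × 0.0141635 = 0.00948954
  w_2·p_2 = 0.33 × 0.0209993 = 0.00692976
Normaliser: 0.00948954 + 0.00692976 = 0.0164193
P(Cluster 2 | x₁, x₂) ≈ 0.4220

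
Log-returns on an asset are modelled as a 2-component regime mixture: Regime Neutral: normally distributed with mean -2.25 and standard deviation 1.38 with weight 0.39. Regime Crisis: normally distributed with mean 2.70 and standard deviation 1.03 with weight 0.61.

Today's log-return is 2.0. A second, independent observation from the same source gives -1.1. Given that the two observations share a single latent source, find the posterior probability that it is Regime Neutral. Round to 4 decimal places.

0.7139

Apply Bayes' rule: the posterior for each component is proportional to its prior times its likelihood at x.
Since both observations come from the same component, the likelihood for component k is f_k(x₁)·f_k(x₂).
  L_Neutral = [(1/(1.38·√(2π)))·exp(−(2.0−-2.25)²/(2·1.38²)) = 0.289089·exp(-4.74231) = 0.00252042] × [0.204284] = 0.000514882
  L_Crisis = [(1/(1.03·√(2π)))·exp(−(2.0−2.70)²/(2·1.03²)) = 0.387323·exp(-0.23094) = 0.307453] × [0.000429006] = 0.000131899
Prior × likelihood for each component:
  π_Neutral·L_Neutral = 0.39 × 0.000514882 = 0.000200804
  π_Crisis·L_Crisis = 0.61 × 0.000131899 = 8.04585e-05
Normaliser: 0.000200804 + 8.04585e-05 = 0.000281262
Responsibility of Regime Neutral: 0.000200804 / 0.000281262 ≈ 0.7139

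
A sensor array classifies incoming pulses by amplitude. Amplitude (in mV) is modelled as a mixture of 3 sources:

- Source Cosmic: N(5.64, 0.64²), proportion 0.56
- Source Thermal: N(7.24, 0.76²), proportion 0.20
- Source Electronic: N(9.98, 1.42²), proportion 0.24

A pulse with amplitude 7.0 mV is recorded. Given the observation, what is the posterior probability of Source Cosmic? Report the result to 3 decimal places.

By Bayes' theorem, P(k | x) = π_k f_k(x) / Σ_j π_j f_j(x).
Component likelihoods at x = 7.0 mV:
  p_Cosmic = 0.065189
  p_Thermal = 0.499392
  p_Electronic = 0.0310661
Multiply by the mixture weights:
  π_Cosmic·p_Cosmic = 0.56 × 0.065189 = 0.0365059
  π_Thermal·p_Thermal = 0.20 × 0.499392 = 0.0998785
  π_Electronic·p_Electronic = 0.24 × 0.0310661 = 0.00745586
Sum: 0.0365059 + 0.0998785 + 0.00745586 = 0.14384
P(Source Cosmic | 7.0 mV) ≈ 0.254

0.254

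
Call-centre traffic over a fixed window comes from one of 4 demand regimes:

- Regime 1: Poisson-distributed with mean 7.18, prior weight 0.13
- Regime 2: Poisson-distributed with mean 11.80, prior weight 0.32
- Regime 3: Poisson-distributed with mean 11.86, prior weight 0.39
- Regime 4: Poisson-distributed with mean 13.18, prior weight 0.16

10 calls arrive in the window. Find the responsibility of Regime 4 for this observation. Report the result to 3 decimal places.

0.132

Posterior ∝ prior × likelihood, so P(k | x) ∝ π_k f_k(x); normalise over all components.
Poisson probabilities:
  L_1 = e^(−7.18)·7.18^10/10! = 0.076427
  L_2 = e^(−11.80)·11.80^10/10! = 0.108239
  L_3 = e^(−11.86)·11.86^10/10! = 0.107239
  L_4 = e^(−13.18)·13.18^10/10! = 0.0822981
Multiply by the mixture weights:
  π_1·L_1 = 0.13 × 0.076427 = 0.00993551
  π_2·L_2 = 0.32 × 0.108239 = 0.0346364
  π_3·L_3 = 0.39 × 0.107239 = 0.0418231
  π_4·L_4 = 0.16 × 0.0822981 = 0.0131677
Denominator: 0.00993551 + 0.0346364 + 0.0418231 + 0.0131677 = 0.0995626
P(Regime 4 | the observation) ≈ 0.132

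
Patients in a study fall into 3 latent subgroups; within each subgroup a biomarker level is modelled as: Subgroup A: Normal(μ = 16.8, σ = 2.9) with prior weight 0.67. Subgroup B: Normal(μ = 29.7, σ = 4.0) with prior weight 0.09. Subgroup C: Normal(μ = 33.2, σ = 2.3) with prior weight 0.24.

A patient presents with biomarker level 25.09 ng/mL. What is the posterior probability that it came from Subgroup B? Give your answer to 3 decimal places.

By Bayes' theorem, P(k | x) = π_k f_k(x) / Σ_j π_j f_j(x).
Normal densities:
  p_A = 0.00231232
  p_B = 0.0513361
  p_C = 0.000346201
Prior × likelihood for each component:
  π_A·p_A = 0.67 × 0.00231232 = 0.00154925
  π_B·p_B = 0.09 × 0.0513361 = 0.00462025
  π_C·p_C = 0.24 × 0.000346201 = 8.30881e-05
Evidence: 0.00154925 + 0.00462025 + 8.30881e-05 = 0.00625259
P(Subgroup B | x) = 0.00462025 / 0.00625259 ≈ 0.739

0.739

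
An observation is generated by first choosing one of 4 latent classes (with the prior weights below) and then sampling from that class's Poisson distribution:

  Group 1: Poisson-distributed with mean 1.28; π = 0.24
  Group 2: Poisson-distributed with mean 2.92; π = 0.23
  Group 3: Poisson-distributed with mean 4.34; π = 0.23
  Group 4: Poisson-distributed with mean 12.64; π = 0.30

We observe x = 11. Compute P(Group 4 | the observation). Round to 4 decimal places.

By Bayes' theorem, P(k | x) = π_k f_k(x) / Σ_j π_j f_j(x).
Component likelihoods at x = 11:
  p_1 = e^(−1.28)·1.28^11/11! = 1.05258e-07
  p_2 = e^(−2.92)·2.92^11/11! = 0.000177793
  p_3 = e^(−4.34)·4.34^11/11! = 0.00336042
  p_4 = e^(−12.64)·12.64^11/11! = 0.106802
Prior × likelihood for each component:
  π_1·p_1 = 0.24 × 1.05258e-07 = 2.5262e-08
  π_2·p_2 = 0.23 × 0.000177793 = 4.08925e-05
  π_3·p_3 = 0.23 × 0.00336042 = 0.000772896
  π_4·p_4 = 0.30 × 0.106802 = 0.0320406
Evidence: 2.5262e-08 + 4.08925e-05 + 0.000772896 + 0.0320406 = 0.0328544
P(Group 4 | data) = 0.0320406 / 0.0328544 ≈ 0.9752

0.9752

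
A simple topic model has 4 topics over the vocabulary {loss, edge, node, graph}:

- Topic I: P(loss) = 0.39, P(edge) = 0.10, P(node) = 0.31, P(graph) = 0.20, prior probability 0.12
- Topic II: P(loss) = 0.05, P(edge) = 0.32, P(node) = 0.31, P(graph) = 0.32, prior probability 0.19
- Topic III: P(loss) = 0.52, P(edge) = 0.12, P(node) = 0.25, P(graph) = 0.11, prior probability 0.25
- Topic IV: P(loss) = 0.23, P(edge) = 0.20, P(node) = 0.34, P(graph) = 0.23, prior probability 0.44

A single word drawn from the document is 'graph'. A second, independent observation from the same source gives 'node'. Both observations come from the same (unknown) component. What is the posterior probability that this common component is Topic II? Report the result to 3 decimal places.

0.279

By Bayes' theorem, P(k | x) = w_k f_k(x) / Σ_j w_j f_j(x).
Since both observations come from the same component, the likelihood for component k is f_k(x₁)·f_k(x₂).
  L_I = [0.2] × [0.31] = 0.062
  L_II = [0.32] × [0.31] = 0.0992
  L_III = [0.11] × [0.25] = 0.0275
  L_IV = [0.23] × [0.34] = 0.0782
Multiply by the mixture weights:
  w_I·L_I = 0.12 × 0.062 = 0.00744
  w_II·L_II = 0.19 × 0.0992 = 0.018848
  w_III·L_III = 0.25 × 0.0275 = 0.006875
  w_IV·L_IV = 0.44 × 0.0782 = 0.034408
Sum: 0.00744 + 0.018848 + 0.006875 + 0.034408 = 0.067571
Responsibility of Topic II: 0.018848 / 0.067571 ≈ 0.279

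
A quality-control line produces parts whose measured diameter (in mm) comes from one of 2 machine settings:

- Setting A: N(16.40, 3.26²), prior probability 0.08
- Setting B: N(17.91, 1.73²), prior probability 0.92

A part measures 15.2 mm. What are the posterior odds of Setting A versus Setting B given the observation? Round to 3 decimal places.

Only the two components matter; the odds are (w_i f_i(x)) / (w_j f_j(x)).
Normal densities:
  f_A = (1/(3.26·√(2π)))·exp(−(15.2−16.40)²/(2·3.26²)) = 0.122375·exp(-0.06775) = 0.114359
  f_B = (1/(1.73·√(2π)))·exp(−(15.2−17.91)²/(2·1.73²)) = 0.230602·exp(-1.22692) = 0.0676113
0.00914871 / 0.0622024 ≈ 0.147

0.147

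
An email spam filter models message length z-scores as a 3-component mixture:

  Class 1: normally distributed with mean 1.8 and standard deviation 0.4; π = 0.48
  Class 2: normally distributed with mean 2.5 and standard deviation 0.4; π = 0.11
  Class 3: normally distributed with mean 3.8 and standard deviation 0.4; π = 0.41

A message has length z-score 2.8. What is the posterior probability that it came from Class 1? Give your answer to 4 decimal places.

0.1727

Posterior ∝ prior × likelihood, so P(k | x) ∝ w_k f_k(x); normalise over all components.
Component likelihoods at x = 2.8:
  L_1 = (1/(0.4·√(2π)))·exp(−(2.8−1.8)²/(2·0.4²)) = 0.997356·exp(-3.12500) = 0.0438208
  L_2 = (1/(0.4·√(2π)))·exp(−(2.8−2.5)²/(2·0.4²)) = 0.997356·exp(-0.28125) = 0.752844
  L_3 = (1/(0.4·√(2π)))·exp(−(2.8−3.8)²/(2·0.4²)) = 0.997356·exp(-3.12500) = 0.0438208
Weight by the priors:
  w_1·L_1 = 0.48 × 0.0438208 = 0.021034
  w_2·L_2 = 0.11 × 0.752844 = 0.0828128
  w_3·L_3 = 0.41 × 0.0438208 = 0.0179665
Sum: 0.021034 + 0.0828128 + 0.0179665 = 0.121813
P(Class 1 | data) = 0.021034 / 0.121813 ≈ 0.1727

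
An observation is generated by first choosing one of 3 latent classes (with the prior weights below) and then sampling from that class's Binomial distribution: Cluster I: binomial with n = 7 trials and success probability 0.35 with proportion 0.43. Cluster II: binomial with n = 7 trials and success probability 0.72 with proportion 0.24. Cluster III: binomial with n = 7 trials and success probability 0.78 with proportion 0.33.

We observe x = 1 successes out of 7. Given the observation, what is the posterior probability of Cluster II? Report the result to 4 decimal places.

The responsibility of component k is π_k f_k(x) divided by Σ_j π_j f_j(x).
Binomial probabilities:
  f_I = C(7,1)·0.35^1·0.65^6 = 7·0.35·0.0754189 = 0.184776
  f_II = C(7,1)·0.72^1·0.28^6 = 7·0.72·0.00048189 = 0.00242873
  f_III = C(7,1)·0.78^1·0.22^6 = 7·0.78·0.00011338 = 0.000619054
Prior × likelihood for each component:
  π_I·f_I = 0.43 × 0.184776 = 0.0794538
  π_II·f_II = 0.24 × 0.00242873 = 0.000582895
  π_III·f_III = 0.33 × 0.000619054 = 0.000204288
Sum: 0.0794538 + 0.000582895 + 0.000204288 = 0.080241
Responsibility of Cluster II: 0.000582895 / 0.080241 ≈ 0.0073

0.0073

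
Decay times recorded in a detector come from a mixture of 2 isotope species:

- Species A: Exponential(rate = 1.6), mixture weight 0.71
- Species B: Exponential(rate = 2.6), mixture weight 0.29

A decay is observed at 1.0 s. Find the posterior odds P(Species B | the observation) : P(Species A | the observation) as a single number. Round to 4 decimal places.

Since P(k|x) ∝ π_k f_k(x), the posterior odds are π_i f_i(x) / (π_j f_j(x)).
Component likelihoods at x = 1.0 s:
  f_A = 0.323034
  f_B = 0.193111
0.0560023 / 0.229354 ≈ 0.2442

0.2442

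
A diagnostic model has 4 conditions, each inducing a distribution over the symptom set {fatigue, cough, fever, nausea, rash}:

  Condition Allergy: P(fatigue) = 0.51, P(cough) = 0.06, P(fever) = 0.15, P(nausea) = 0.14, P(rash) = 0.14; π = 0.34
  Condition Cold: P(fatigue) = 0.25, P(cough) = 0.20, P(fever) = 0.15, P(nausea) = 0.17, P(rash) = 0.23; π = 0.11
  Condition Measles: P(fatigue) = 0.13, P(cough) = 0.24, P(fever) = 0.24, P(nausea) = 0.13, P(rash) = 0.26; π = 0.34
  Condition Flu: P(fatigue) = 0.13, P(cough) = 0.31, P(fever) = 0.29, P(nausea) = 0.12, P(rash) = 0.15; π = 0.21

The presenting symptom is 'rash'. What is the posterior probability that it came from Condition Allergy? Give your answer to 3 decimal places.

The responsibility of component k is P(Z=k) f_k(x) divided by Σ_j P(Z=j) f_j(x).
Categorical probabilities:
  f_Allergy = 0.14
  f_Cold = 0.23
  f_Measles = 0.26
  f_Flu = 0.15
Prior × likelihood for each component:
  P(Z=Allergy)·f_Allergy = 0.34 × 0.14 = 0.0476
  P(Z=Cold)·f_Cold = 0.11 × 0.23 = 0.0253
  P(Z=Measles)·f_Measles = 0.34 × 0.26 = 0.0884
  P(Z=Flu)·f_Flu = 0.21 × 0.15 = 0.0315
Normaliser: 0.0476 + 0.0253 + 0.0884 + 0.0315 = 0.1928
P(Condition Allergy | data) = 0.0476 / 0.1928 ≈ 0.247

0.247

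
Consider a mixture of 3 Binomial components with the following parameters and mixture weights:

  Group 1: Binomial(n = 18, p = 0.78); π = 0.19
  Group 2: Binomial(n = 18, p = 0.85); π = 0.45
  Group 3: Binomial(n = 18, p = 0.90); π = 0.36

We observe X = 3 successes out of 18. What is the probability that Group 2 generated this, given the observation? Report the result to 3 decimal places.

By Bayes' theorem, P(k | x) = π_k f_k(x) / Σ_j π_j f_j(x).
Component likelihoods at x = 3 successes out of 18:
  L_1 = C(18,3)·0.78^3·0.22^15 = 816·0.474552·1.3688e-10 = 5.30047e-08
  L_2 = C(18,3)·0.85^3·0.15^15 = 816·0.614125·4.37894e-13 = 2.1944e-10
  L_3 = C(18,3)·0.90^3·0.10^15 = 816·0.729·1e-15 = 5.94864e-13
Multiply by the mixture weights:
  π_1·L_1 = 0.19 × 5.30047e-08 = 1.00709e-08
  π_2·L_2 = 0.45 × 2.1944e-10 = 9.8748e-11
  π_3·L_3 = 0.36 × 5.94864e-13 = 2.14151e-13
Denominator: 1.00709e-08 + 9.8748e-11 + 2.14151e-13 = 1.01699e-08
Responsibility of Group 2: 9.8748e-11 / 1.01699e-08 ≈ 0.010

0.010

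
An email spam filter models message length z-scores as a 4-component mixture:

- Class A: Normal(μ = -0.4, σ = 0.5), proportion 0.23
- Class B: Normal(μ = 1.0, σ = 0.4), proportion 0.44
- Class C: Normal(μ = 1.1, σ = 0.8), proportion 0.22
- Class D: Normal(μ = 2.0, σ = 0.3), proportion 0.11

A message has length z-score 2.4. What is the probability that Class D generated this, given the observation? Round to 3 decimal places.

Posterior ∝ prior × likelihood, so P(k | x) ∝ π_k f_k(x); normalise over all components.
Evaluate each component's likelihood at the observed value:
  L_A = 1.23652e-07
  L_B = 0.00218171
  L_C = 0.133173
  L_D = 0.5467
Prior × likelihood for each component:
  π_A·L_A = 0.23 × 1.23652e-07 = 2.84401e-08
  π_B·L_B = 0.44 × 0.00218171 = 0.000959951
  π_C·L_C = 0.22 × 0.133173 = 0.029298
  π_D·L_D = 0.11 × 0.5467 = 0.060137
Normaliser: 2.84401e-08 + 0.000959951 + 0.029298 + 0.060137 = 0.090395
P(Class D | x) = 0.060137 / 0.090395 ≈ 0.665

0.665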